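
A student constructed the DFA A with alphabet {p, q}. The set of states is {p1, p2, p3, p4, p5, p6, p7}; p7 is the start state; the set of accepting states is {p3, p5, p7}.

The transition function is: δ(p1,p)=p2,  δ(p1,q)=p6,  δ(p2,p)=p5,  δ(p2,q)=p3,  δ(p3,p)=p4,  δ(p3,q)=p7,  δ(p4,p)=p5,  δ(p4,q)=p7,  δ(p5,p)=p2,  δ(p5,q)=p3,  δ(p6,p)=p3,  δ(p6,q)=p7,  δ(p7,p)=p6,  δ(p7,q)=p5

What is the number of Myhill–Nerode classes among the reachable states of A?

2

First remove the unreachable states {p1}; 6 states remain.
Initial partition by acceptance: {p3,p5,p7} | {p2,p4,p6}.
No further refinement is possible. Final partition (2 blocks): {p3,p5,p7} | {p2,p4,p6}.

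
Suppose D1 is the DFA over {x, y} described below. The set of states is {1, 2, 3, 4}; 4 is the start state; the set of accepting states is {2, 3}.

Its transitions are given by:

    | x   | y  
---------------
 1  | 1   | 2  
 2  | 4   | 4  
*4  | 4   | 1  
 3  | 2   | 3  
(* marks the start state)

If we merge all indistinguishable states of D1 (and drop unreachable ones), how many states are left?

States {3} cannot be reached from the start state, so discard them.
Start with accepting vs non-accepting: {2} | {1,4}.
On input y, block {1,4} splits into {1} and {4}.
No further refinement is possible. Final partition (3 blocks): {2} | {1} | {4}.

3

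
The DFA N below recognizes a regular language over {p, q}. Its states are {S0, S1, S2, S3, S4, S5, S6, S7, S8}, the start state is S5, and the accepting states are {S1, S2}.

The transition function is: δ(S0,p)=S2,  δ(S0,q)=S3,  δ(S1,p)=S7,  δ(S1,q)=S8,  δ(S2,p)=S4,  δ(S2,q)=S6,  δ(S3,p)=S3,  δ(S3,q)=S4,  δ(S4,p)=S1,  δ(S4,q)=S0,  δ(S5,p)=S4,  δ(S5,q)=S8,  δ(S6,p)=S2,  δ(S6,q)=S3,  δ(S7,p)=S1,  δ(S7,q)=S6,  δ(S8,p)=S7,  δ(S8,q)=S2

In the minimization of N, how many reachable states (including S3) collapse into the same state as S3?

Every state is reachable, so we keep all 9.
Initial partition by acceptance: {S1,S2} | {S0,S3,S4,S5,S6,S7,S8}.
On input p, block {S0,S3,S4,S5,S6,S7,S8} splits into {S0,S4,S6,S7} and {S3,S5,S8}.
Refine {S1,S2} on symbol q: members go to different blocks, giving {S1} and {S2}.
Split {S0,S4,S6,S7} by δ(·,p) → {S0,S6} and {S4,S7}.
Split {S3,S5,S8} by δ(·,p) → {S5,S8} and {S3}.
Refine {S5,S8} on symbol q: members go to different blocks, giving {S5} and {S8}.
The partition is now stable with 7 blocks: {S1} | {S0,S6} | {S5} | {S2} | {S4,S7} | {S3} | {S8}.
The equivalence class containing S3 is {S3}, of size 1.

1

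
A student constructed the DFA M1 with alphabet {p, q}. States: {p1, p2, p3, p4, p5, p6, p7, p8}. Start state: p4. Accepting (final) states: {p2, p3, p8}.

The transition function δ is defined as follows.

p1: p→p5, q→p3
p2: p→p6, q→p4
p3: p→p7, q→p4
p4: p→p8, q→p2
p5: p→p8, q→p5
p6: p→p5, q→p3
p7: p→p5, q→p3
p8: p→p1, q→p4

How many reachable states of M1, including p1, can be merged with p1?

P0 = {p2,p3,p8} | {p1,p4,p5,p6,p7}.
On input p, block {p1,p4,p5,p6,p7} splits into {p1,p6,p7} and {p4,p5}.
On input q, block {p4,p5} splits into {p4} and {p5}.
Stable partition: {p2,p3,p8} | {p1,p6,p7} | {p4} | {p5} — 4 equivalence classes.
The equivalence class containing p1 is {p1,p6,p7}, of size 3.

3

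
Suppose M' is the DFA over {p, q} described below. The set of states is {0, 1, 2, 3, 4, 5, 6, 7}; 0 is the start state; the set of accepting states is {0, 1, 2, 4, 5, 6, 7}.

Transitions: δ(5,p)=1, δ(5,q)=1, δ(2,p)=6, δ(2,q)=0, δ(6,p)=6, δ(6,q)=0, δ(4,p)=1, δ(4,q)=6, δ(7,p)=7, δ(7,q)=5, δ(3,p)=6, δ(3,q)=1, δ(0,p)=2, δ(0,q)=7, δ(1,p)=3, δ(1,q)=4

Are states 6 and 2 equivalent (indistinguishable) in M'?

Yes

Start with accepting vs non-accepting: {0,1,2,4,5,6,7} | {3}.
Refine {0,1,2,4,5,6,7} on symbol p: members go to different blocks, giving {0,2,4,5,6,7} and {1}.
On input p, block {0,2,4,5,6,7} splits into {0,2,6,7} and {4,5}.
Refine {0,2,6,7} on symbol q: members go to different blocks, giving {0,2,6} and {7}.
On input q, block {0,2,6} splits into {2,6} and {0}.
Refine {4,5} on symbol q: members go to different blocks, giving {4} and {5}.
The partition is now stable with 7 blocks: {2,6} | {3} | {1} | {4} | {7} | {0} | {5}.
6 and 2 lie in the same block of the stable partition, so they are equivalent — no string distinguishes them.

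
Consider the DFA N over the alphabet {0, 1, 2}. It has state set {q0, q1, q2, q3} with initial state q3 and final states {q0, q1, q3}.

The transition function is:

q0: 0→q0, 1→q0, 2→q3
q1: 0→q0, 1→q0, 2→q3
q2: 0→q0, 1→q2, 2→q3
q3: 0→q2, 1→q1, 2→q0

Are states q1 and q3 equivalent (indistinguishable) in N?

No

Every state is reachable, so we keep all 4.
Start with accepting vs non-accepting: {q0,q1,q3} | {q2}.
On input 0, block {q0,q1,q3} splits into {q0,q1} and {q3}.
The partition is now stable with 3 blocks: {q0,q1} | {q2} | {q3}.
q1 and q3 end up in different blocks, so they are distinguishable. For instance, the string '0' is accepted from only q1.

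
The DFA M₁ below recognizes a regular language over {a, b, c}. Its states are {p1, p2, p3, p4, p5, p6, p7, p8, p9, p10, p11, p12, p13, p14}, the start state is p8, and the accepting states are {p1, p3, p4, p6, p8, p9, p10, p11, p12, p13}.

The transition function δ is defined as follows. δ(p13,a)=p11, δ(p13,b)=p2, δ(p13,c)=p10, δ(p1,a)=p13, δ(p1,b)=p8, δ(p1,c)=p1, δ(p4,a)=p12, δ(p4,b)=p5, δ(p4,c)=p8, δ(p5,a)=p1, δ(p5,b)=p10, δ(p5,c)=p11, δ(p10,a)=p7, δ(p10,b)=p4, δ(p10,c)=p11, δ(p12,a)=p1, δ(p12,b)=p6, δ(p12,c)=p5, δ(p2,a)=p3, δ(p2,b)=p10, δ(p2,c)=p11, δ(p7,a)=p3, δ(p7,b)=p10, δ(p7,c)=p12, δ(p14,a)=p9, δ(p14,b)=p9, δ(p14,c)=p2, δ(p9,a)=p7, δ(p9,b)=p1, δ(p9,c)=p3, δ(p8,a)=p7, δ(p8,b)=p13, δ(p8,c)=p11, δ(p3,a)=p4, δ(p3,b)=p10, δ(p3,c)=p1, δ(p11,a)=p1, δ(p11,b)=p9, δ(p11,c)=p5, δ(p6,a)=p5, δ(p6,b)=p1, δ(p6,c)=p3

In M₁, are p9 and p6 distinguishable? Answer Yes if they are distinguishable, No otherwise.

No

Reachable states from the start: {p1,p2,p3,p4,p5,p6,p7,p8,p9,p10,p11,p12,p13}. Unreachable: {p14} — drop them.
Initial partition by acceptance: {p1,p3,p4,p6,p8,p9,p10,p11,p12,p13} | {p2,p5,p7}.
Refine {p1,p3,p4,p6,p8,p9,p10,p11,p12,p13} on symbol a: members go to different blocks, giving {p1,p3,p4,p11,p12,p13} and {p6,p8,p9,p10}.
Refine {p1,p3,p4,p11,p12,p13} on symbol b: members go to different blocks, giving {p1,p3,p11,p12} and {p4,p13}.
On input a, block {p1,p3,p11,p12} splits into {p1,p3} and {p11,p12}.
Refine {p6,p8,p9,p10} on symbol b: members go to different blocks, giving {p6,p9} and {p8,p10}.
The partition is now stable with 6 blocks: {p1,p3} | {p2,p5,p7} | {p6,p9} | {p4,p13} | {p11,p12} | {p8,p10}.
p9 and p6 lie in the same block of the stable partition, so they are equivalent — no string distinguishes them.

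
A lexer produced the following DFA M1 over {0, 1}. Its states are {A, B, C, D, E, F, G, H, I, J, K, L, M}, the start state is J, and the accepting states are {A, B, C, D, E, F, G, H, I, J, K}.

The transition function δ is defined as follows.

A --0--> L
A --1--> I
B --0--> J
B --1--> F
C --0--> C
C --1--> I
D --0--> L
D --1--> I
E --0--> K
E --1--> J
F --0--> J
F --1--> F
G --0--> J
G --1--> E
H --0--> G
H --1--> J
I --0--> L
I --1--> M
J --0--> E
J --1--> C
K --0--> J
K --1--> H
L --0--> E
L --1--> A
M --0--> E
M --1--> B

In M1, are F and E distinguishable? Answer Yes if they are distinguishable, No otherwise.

Yes

First remove the unreachable states {D}; 12 states remain.
P0 = {A,B,C,E,F,G,H,I,J,K} | {L,M}.
Refine {A,B,C,E,F,G,H,I,J,K} on symbol 0: members go to different blocks, giving {B,C,E,F,G,H,J,K} and {A,I}.
On input 1, block {B,C,E,F,G,H,J,K} splits into {B,E,F,G,H,J,K} and {C}.
Refine {B,E,F,G,H,J,K} on symbol 1: members go to different blocks, giving {B,E,F,G,H,K} and {J}.
Refine {B,E,F,G,H,K} on symbol 0: members go to different blocks, giving {B,F,G,K} and {E,H}.
Split {B,F,G,K} by δ(·,1) → {B,F} and {G,K}.
Refine {L,M} on symbol 1: members go to different blocks, giving {L} and {M}.
On input 1, block {A,I} splits into {A} and {I}.
Stable partition: {B,F} | {L} | {A} | {C} | {J} | {E,H} | {G,K} | {M} | {I} — 9 equivalence classes.
F and E end up in different blocks, so they are distinguishable. For instance, the string '0110' is accepted from only E.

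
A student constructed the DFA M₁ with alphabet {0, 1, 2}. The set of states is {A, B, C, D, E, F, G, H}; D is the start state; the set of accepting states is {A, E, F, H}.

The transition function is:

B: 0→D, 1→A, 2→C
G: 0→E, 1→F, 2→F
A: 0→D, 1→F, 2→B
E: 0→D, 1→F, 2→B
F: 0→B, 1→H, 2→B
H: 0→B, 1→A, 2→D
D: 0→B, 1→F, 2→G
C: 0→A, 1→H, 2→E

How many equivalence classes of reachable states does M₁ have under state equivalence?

3

Initial partition by acceptance: {A,E,F,H} | {B,C,D,G}.
On input 0, block {B,C,D,G} splits into {B,D} and {C,G}.
No further refinement is possible. Final partition (3 blocks): {A,E,F,H} | {B,D} | {C,G}.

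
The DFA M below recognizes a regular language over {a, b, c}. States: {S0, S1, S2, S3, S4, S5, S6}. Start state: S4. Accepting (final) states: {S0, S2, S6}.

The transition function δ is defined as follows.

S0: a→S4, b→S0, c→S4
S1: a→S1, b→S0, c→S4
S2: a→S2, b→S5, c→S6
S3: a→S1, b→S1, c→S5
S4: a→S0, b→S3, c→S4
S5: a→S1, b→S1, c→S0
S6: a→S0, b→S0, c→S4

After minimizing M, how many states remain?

5

States {S2,S6} cannot be reached from the start state, so discard them.
P0 = {S0} | {S1,S3,S4,S5}.
Refine {S1,S3,S4,S5} on symbol a: members go to different blocks, giving {S1,S3,S5} and {S4}.
Refine {S1,S3,S5} on symbol b: members go to different blocks, giving {S3,S5} and {S1}.
Split {S3,S5} by δ(·,c) → {S3} and {S5}.
No further refinement is possible. Final partition (5 blocks): {S0} | {S3} | {S4} | {S1} | {S5}.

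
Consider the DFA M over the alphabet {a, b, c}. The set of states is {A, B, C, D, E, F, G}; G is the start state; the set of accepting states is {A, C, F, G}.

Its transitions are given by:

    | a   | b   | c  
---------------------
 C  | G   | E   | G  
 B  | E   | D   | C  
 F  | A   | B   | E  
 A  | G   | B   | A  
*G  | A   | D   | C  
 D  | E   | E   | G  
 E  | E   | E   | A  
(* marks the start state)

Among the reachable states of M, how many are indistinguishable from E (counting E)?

3

States {F} cannot be reached from the start state, so discard them.
P0 = {A,C,G} | {B,D,E}.
No further refinement is possible. Final partition (2 blocks): {A,C,G} | {B,D,E}.
State E belongs to the block {B,D,E}, which has 3 states.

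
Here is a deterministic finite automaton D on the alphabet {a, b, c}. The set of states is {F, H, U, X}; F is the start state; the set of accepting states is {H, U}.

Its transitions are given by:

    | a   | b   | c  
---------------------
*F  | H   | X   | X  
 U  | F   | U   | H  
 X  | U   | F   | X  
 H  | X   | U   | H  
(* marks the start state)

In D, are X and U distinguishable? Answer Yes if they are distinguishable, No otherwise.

Yes

Start with accepting vs non-accepting: {H,U} | {F,X}.
Stable partition: {H,U} | {F,X} — 2 equivalence classes.
X and U end up in different blocks, so they are distinguishable. For instance, the string 'ε' is accepted from only U.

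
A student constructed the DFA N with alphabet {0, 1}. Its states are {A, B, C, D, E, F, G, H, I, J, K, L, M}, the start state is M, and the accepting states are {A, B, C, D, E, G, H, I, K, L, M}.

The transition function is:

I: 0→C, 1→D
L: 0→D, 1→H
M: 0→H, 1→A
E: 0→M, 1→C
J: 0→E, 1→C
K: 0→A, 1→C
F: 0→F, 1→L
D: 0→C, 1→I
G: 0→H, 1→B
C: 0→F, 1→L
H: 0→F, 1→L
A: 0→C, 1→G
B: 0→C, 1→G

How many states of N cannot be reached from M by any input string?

Starting at M and following transitions, the reachable set is {A, B, C, D, F, G, H, I, L, M}. That leaves E, J, K unreachable — 3 in total.

3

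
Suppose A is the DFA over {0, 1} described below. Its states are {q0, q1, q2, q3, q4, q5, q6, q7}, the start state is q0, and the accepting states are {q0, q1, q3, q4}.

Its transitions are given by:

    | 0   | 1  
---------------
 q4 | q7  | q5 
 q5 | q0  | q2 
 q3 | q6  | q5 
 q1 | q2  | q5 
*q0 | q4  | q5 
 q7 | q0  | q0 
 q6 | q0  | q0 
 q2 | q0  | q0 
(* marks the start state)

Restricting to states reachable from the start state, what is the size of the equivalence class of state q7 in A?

First remove the unreachable states {q1,q3,q6}; 5 states remain.
Start with accepting vs non-accepting: {q0,q4} | {q2,q5,q7}.
Refine {q0,q4} on symbol 0: members go to different blocks, giving {q0} and {q4}.
Refine {q2,q5,q7} on symbol 1: members go to different blocks, giving {q2,q7} and {q5}.
No further refinement is possible. Final partition (4 blocks): {q0} | {q2,q7} | {q4} | {q5}.
State q7 belongs to the block {q2,q7}, which has 2 states.

2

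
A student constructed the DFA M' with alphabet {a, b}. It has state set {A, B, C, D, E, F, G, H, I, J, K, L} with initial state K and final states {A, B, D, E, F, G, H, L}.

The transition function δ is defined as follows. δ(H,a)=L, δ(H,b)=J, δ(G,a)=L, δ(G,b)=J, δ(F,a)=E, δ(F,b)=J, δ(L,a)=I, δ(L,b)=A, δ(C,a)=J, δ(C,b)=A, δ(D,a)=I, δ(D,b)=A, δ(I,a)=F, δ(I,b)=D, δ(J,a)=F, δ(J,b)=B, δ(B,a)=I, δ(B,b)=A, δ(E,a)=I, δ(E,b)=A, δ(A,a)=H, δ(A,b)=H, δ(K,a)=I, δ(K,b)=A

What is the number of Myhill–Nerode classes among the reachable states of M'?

States {C,G} cannot be reached from the start state, so discard them.
P0 = {A,B,D,E,F,H,L} | {I,J,K}.
Split {A,B,D,E,F,H,L} by δ(·,a) → {B,D,E,L} and {A,F,H}.
Split {I,J,K} by δ(·,a) → {I,J} and {K}.
Split {A,F,H} by δ(·,a) → {F,H} and {A}.
Stable partition: {B,D,E,L} | {I,J} | {F,H} | {K} | {A} — 5 equivalence classes.

5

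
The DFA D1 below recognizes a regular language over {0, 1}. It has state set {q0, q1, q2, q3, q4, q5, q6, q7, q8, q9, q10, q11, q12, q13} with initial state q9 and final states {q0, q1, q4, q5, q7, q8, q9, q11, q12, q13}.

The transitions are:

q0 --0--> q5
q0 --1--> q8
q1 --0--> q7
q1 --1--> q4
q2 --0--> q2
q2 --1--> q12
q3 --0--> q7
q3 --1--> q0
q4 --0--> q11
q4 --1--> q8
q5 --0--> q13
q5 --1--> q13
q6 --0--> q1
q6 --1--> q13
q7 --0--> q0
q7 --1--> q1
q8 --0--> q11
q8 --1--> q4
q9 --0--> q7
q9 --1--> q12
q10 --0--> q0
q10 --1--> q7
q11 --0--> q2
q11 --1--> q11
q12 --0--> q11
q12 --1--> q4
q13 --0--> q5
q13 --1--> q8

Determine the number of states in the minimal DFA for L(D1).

5

Reachable states from the start: {q0,q1,q2,q4,q5,q7,q8,q9,q11,q12,q13}. Unreachable: {q3,q6,q10} — drop them.
P0 = {q0,q1,q4,q5,q7,q8,q9,q11,q12,q13} | {q2}.
Split {q0,q1,q4,q5,q7,q8,q9,q11,q12,q13} by δ(·,0) → {q0,q1,q4,q5,q7,q8,q9,q12,q13} and {q11}.
Refine {q0,q1,q4,q5,q7,q8,q9,q12,q13} on symbol 0: members go to different blocks, giving {q0,q1,q5,q7,q9,q13} and {q4,q8,q12}.
Split {q0,q1,q5,q7,q9,q13} by δ(·,1) → {q0,q1,q9,q13} and {q5,q7}.
The partition is now stable with 5 blocks: {q0,q1,q9,q13} | {q2} | {q11} | {q4,q8,q12} | {q5,q7}.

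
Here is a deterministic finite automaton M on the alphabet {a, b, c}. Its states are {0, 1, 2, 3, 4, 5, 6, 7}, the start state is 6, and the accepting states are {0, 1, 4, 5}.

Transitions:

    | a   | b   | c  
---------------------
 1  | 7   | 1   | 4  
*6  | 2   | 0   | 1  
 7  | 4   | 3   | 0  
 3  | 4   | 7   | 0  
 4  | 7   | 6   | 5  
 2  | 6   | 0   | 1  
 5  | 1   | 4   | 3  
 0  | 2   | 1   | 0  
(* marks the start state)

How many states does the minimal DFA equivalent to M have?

Every state is reachable, so we keep all 8.
Initial partition by acceptance: {0,1,4,5} | {2,3,6,7}.
On input a, block {0,1,4,5} splits into {0,1,4} and {5}.
Split {0,1,4} by δ(·,b) → {0,1} and {4}.
Split {0,1} by δ(·,c) → {0} and {1}.
Refine {2,3,6,7} on symbol a: members go to different blocks, giving {2,6} and {3,7}.
The partition is now stable with 6 blocks: {0} | {2,6} | {5} | {4} | {1} | {3,7}.

6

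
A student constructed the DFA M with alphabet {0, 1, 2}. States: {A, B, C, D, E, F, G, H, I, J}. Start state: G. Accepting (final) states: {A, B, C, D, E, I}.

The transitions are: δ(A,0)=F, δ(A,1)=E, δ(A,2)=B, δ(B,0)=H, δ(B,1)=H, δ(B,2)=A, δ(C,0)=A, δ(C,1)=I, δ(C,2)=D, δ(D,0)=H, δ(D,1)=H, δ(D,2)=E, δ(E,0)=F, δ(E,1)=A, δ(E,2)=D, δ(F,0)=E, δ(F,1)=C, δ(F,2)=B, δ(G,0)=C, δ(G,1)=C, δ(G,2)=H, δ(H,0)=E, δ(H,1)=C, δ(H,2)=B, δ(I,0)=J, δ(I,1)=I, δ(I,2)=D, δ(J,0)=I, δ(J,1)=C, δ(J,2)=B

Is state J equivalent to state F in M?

Yes

Initial partition by acceptance: {A,B,C,D,E,I} | {F,G,H,J}.
Split {A,B,C,D,E,I} by δ(·,0) → {A,B,D,E,I} and {C}.
On input 1, block {A,B,D,E,I} splits into {A,E,I} and {B,D}.
Split {F,G,H,J} by δ(·,0) → {F,H,J} and {G}.
No further refinement is possible. Final partition (5 blocks): {A,E,I} | {F,H,J} | {C} | {B,D} | {G}.
J and F lie in the same block of the stable partition, so they are equivalent — no string distinguishes them.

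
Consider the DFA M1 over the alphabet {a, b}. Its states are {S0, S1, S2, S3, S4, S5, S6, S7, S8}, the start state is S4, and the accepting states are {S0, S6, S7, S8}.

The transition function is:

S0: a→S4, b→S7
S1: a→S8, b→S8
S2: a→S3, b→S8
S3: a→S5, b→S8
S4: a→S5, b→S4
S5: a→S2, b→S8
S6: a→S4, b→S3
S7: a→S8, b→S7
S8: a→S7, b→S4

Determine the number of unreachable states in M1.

BFS from S4 reaches {S2, S3, S4, S5, S7, S8}; the 3 state(s) S0, S1, S6 are never visited.

3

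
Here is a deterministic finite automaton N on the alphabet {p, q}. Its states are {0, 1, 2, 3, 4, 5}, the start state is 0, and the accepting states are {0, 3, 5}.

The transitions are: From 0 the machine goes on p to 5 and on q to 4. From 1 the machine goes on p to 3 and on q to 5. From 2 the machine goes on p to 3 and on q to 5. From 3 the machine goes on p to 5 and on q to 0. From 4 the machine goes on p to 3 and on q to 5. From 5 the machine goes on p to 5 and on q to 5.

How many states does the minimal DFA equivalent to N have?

4

First remove the unreachable states {1,2}; 4 states remain.
P0 = {0,3,5} | {4}.
Refine {0,3,5} on symbol q: members go to different blocks, giving {3,5} and {0}.
Split {3,5} by δ(·,q) → {3} and {5}.
No further refinement is possible. Final partition (4 blocks): {3} | {4} | {0} | {5}.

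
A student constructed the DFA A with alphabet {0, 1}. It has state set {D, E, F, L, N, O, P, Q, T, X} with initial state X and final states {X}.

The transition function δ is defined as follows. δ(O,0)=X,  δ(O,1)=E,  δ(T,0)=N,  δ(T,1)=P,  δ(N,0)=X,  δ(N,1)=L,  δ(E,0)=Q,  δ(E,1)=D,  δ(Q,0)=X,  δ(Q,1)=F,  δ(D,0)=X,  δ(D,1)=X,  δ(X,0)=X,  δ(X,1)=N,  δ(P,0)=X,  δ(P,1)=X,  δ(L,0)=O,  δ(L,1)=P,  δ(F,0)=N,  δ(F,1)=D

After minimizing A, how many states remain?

First remove the unreachable states {T}; 9 states remain.
Start with accepting vs non-accepting: {X} | {D,E,F,L,N,O,P,Q}.
On input 0, block {D,E,F,L,N,O,P,Q} splits into {D,N,O,P,Q} and {E,F,L}.
Split {D,N,O,P,Q} by δ(·,1) → {N,O,Q} and {D,P}.
No further refinement is possible. Final partition (4 blocks): {X} | {N,O,Q} | {E,F,L} | {D,P}.

4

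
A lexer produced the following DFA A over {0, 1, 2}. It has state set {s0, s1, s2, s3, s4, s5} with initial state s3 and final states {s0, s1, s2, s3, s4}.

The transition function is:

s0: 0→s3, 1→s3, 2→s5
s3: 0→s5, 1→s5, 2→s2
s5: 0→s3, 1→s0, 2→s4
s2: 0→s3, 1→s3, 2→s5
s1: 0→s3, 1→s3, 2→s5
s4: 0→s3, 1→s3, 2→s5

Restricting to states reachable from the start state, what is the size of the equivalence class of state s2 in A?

First remove the unreachable states {s1}; 5 states remain.
Initial partition by acceptance: {s0,s2,s3,s4} | {s5}.
Split {s0,s2,s3,s4} by δ(·,0) → {s0,s2,s4} and {s3}.
No further refinement is possible. Final partition (3 blocks): {s0,s2,s4} | {s5} | {s3}.
State s2 belongs to the block {s0,s2,s4}, which has 3 states.

3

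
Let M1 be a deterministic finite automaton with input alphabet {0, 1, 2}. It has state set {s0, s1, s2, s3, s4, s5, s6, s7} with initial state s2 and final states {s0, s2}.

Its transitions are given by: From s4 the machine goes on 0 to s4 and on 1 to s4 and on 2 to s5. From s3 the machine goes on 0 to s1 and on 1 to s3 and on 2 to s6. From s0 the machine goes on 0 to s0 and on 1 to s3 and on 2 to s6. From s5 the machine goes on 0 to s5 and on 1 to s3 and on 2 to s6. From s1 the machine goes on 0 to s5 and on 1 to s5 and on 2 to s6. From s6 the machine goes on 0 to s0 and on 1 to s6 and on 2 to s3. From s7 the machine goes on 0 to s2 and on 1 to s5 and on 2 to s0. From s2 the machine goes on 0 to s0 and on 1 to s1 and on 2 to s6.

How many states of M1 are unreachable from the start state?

2

No path from s2 leads to s4, s7; the other 6 states are all reachable.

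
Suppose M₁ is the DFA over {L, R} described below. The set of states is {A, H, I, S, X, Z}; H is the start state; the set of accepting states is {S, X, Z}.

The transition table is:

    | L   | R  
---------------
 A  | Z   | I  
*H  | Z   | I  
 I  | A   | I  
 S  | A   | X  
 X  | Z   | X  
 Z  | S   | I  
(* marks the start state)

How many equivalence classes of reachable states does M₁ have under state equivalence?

5

All states are reachable from the start state.
Start with accepting vs non-accepting: {S,X,Z} | {A,H,I}.
On input L, block {S,X,Z} splits into {X,Z} and {S}.
Split {X,Z} by δ(·,L) → {X} and {Z}.
On input L, block {A,H,I} splits into {A,H} and {I}.
Stable partition: {X} | {A,H} | {S} | {Z} | {I} — 5 equivalence classes.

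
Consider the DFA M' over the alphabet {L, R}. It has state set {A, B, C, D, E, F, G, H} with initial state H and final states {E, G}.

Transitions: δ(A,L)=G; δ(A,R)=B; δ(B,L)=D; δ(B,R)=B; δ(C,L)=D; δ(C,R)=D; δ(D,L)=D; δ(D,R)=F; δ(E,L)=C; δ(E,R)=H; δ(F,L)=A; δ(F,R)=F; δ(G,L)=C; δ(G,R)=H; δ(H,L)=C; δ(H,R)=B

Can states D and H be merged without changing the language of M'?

First remove the unreachable states {E}; 7 states remain.
Start with accepting vs non-accepting: {G} | {A,B,C,D,F,H}.
On input L, block {A,B,C,D,F,H} splits into {B,C,D,F,H} and {A}.
On input L, block {B,C,D,F,H} splits into {B,C,D,H} and {F}.
On input R, block {B,C,D,H} splits into {B,C,H} and {D}.
Refine {B,C,H} on symbol L: members go to different blocks, giving {B,C} and {H}.
Refine {B,C} on symbol R: members go to different blocks, giving {B} and {C}.
No further refinement is possible. Final partition (7 blocks): {G} | {B} | {A} | {F} | {D} | {H} | {C}.
D and H end up in different blocks, so they are distinguishable. For instance, the string 'RLL' is accepted from only D.

No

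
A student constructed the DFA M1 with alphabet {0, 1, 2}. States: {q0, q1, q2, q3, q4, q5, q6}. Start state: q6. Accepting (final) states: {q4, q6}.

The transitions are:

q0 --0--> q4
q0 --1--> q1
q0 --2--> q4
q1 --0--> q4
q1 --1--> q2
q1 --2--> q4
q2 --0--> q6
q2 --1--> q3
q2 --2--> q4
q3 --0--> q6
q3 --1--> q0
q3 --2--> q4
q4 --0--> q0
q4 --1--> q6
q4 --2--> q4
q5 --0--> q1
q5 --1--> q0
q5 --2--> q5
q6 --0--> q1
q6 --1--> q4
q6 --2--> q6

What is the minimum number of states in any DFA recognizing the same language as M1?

States {q5} cannot be reached from the start state, so discard them.
P0 = {q4,q6} | {q0,q1,q2,q3}.
Stable partition: {q4,q6} | {q0,q1,q2,q3} — 2 equivalence classes.

2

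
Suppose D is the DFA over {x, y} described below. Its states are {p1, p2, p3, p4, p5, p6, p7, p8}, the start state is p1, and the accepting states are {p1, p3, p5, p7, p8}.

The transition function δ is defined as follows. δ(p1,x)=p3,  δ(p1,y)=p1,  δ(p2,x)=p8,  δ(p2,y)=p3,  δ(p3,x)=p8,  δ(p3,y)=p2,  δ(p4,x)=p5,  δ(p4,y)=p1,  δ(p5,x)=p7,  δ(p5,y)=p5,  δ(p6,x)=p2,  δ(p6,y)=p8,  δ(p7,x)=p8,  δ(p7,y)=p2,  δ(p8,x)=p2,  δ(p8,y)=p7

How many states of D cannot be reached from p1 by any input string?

BFS from p1 reaches {p1, p2, p3, p7, p8}; the 3 state(s) p4, p5, p6 are never visited.

3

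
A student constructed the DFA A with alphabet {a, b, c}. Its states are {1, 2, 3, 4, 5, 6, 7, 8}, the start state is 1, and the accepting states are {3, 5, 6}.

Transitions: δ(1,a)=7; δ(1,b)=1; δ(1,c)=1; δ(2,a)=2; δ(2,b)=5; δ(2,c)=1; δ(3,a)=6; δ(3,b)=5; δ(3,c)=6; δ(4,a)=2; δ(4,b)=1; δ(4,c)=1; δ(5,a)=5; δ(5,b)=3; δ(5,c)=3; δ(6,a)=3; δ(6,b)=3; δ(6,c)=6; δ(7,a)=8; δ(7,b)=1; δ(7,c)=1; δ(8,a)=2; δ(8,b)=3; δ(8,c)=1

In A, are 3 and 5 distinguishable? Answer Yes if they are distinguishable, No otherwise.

No

First remove the unreachable states {4}; 7 states remain.
Start with accepting vs non-accepting: {3,5,6} | {1,2,7,8}.
Refine {1,2,7,8} on symbol b: members go to different blocks, giving {1,7} and {2,8}.
On input a, block {1,7} splits into {1} and {7}.
The partition is now stable with 4 blocks: {3,5,6} | {1} | {2,8} | {7}.
3 and 5 lie in the same block of the stable partition, so they are equivalent — no string distinguishes them.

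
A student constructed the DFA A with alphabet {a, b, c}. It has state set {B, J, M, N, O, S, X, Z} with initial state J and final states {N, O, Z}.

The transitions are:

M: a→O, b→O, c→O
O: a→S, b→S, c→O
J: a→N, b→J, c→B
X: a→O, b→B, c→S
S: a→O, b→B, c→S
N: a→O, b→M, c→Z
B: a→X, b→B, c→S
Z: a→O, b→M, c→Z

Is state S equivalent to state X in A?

Yes

P0 = {N,O,Z} | {B,J,M,S,X}.
Split {N,O,Z} by δ(·,a) → {N,Z} and {O}.
On input a, block {B,J,M,S,X} splits into {M,S,X} and {B} and {J}.
Refine {M,S,X} on symbol b: members go to different blocks, giving {S,X} and {M}.
Stable partition: {N,Z} | {S,X} | {O} | {B} | {J} | {M} — 6 equivalence classes.
S and X lie in the same block of the stable partition, so they are equivalent — no string distinguishes them.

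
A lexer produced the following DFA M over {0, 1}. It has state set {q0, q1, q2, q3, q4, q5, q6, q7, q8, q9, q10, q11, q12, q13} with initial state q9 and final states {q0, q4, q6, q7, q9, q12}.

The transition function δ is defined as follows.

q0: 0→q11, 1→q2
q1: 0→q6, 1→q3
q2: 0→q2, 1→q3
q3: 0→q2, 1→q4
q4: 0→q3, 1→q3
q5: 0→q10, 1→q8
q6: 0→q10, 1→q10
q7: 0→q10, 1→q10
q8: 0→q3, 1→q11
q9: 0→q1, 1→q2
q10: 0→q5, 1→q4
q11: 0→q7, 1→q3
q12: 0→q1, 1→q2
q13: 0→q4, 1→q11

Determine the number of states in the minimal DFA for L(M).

9

First remove the unreachable states {q0,q12,q13}; 11 states remain.
P0 = {q4,q6,q7,q9} | {q1,q2,q3,q5,q8,q10,q11}.
Refine {q1,q2,q3,q5,q8,q10,q11} on symbol 0: members go to different blocks, giving {q2,q3,q5,q8,q10} and {q1,q11}.
Split {q4,q6,q7,q9} by δ(·,0) → {q4,q6,q7} and {q9}.
Split {q2,q3,q5,q8,q10} by δ(·,1) → {q2,q5} and {q3,q10} and {q8}.
Refine {q2,q5} on symbol 0: members go to different blocks, giving {q2} and {q5}.
On input 0, block {q3,q10} splits into {q3} and {q10}.
On input 0, block {q4,q6,q7} splits into {q6,q7} and {q4}.
Stable partition: {q6,q7} | {q2} | {q1,q11} | {q9} | {q3} | {q8} | {q5} | {q10} | {q4} — 9 equivalence classes.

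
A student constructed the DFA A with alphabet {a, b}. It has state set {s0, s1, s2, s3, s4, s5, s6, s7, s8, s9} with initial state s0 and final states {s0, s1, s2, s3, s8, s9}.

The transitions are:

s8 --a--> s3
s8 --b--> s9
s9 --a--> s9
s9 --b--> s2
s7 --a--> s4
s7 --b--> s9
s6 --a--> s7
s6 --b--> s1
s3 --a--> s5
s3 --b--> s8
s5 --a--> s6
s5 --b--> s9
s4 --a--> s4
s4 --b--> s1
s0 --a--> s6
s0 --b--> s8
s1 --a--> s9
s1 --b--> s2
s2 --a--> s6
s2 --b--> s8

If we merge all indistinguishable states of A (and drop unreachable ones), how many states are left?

Every state is reachable, so we keep all 10.
P0 = {s0,s1,s2,s3,s8,s9} | {s4,s5,s6,s7}.
On input a, block {s0,s1,s2,s3,s8,s9} splits into {s0,s2,s3} and {s1,s8,s9}.
Refine {s1,s8,s9} on symbol a: members go to different blocks, giving {s1,s9} and {s8}.
Stable partition: {s0,s2,s3} | {s4,s5,s6,s7} | {s1,s9} | {s8} — 4 equivalence classes.

4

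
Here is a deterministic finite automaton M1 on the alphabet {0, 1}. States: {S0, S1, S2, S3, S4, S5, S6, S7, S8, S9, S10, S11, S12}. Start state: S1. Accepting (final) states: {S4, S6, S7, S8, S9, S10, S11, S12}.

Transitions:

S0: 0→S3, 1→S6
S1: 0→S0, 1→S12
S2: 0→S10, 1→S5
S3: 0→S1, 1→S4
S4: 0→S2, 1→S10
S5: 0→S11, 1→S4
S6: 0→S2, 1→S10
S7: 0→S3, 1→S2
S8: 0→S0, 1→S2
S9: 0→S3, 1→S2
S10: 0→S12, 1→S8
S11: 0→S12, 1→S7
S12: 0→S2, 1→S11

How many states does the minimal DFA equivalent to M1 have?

Reachable states from the start: {S0,S1,S2,S3,S4,S5,S6,S7,S8,S10,S11,S12}. Unreachable: {S9} — drop them.
Initial partition by acceptance: {S4,S6,S7,S8,S10,S11,S12} | {S0,S1,S2,S3,S5}.
Split {S4,S6,S7,S8,S10,S11,S12} by δ(·,0) → {S4,S6,S7,S8,S12} and {S10,S11}.
On input 1, block {S4,S6,S7,S8,S12} splits into {S4,S6,S12} and {S7,S8}.
On input 0, block {S0,S1,S2,S3,S5} splits into {S0,S1,S3} and {S2,S5}.
Split {S2,S5} by δ(·,1) → {S2} and {S5}.
Stable partition: {S4,S6,S12} | {S0,S1,S3} | {S10,S11} | {S7,S8} | {S2} | {S5} — 6 equivalence classes.

6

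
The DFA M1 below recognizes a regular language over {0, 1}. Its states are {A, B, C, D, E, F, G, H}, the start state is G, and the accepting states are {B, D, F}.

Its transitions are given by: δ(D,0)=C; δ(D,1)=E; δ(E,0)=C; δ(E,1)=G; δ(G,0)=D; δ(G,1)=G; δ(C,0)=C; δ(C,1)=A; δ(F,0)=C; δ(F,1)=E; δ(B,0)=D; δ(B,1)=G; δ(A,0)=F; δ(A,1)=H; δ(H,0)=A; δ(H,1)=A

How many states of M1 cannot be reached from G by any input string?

1

BFS from G reaches {A, C, D, E, F, G, H}; the 1 state(s) B are never visited.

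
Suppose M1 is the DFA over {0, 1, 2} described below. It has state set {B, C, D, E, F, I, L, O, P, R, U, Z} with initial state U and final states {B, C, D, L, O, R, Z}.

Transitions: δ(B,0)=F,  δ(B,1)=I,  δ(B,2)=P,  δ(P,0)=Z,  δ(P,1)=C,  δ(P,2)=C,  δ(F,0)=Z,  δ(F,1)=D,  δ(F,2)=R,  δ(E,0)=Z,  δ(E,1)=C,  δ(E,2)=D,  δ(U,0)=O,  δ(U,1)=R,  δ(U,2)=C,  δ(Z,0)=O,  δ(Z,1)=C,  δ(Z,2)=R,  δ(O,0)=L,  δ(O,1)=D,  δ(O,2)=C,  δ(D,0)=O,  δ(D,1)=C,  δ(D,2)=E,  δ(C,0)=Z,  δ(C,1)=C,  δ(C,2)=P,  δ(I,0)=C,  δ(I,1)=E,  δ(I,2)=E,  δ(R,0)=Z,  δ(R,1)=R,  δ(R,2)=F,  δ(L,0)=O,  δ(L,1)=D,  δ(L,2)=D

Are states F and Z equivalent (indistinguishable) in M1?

States {B,I} cannot be reached from the start state, so discard them.
Start with accepting vs non-accepting: {C,D,L,O,R,Z} | {E,F,P,U}.
On input 2, block {C,D,L,O,R,Z} splits into {C,D,R} and {L,O,Z}.
The partition is now stable with 3 blocks: {C,D,R} | {E,F,P,U} | {L,O,Z}.
F and Z end up in different blocks, so they are distinguishable. For instance, the string 'ε' is accepted from only Z.

No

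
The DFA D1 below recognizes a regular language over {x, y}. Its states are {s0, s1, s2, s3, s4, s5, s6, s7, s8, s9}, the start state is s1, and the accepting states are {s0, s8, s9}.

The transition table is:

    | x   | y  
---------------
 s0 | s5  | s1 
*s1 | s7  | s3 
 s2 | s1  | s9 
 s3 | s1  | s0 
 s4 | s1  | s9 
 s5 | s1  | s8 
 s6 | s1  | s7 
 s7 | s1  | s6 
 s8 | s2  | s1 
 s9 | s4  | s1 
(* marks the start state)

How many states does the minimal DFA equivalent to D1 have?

4

All states are reachable from the start state.
Start with accepting vs non-accepting: {s0,s8,s9} | {s1,s2,s3,s4,s5,s6,s7}.
Refine {s1,s2,s3,s4,s5,s6,s7} on symbol y: members go to different blocks, giving {s2,s3,s4,s5} and {s1,s6,s7}.
Split {s1,s6,s7} by δ(·,y) → {s6,s7} and {s1}.
Stable partition: {s0,s8,s9} | {s2,s3,s4,s5} | {s6,s7} | {s1} — 4 equivalence classes.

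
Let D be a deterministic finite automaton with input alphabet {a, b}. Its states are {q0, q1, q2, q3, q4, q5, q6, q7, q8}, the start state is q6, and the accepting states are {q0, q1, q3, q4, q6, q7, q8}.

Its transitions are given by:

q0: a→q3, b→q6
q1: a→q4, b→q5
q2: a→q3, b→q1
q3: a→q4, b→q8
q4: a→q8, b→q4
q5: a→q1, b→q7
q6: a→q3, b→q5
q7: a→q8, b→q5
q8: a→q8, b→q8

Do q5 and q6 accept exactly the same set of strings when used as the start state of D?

No

First remove the unreachable states {q0,q2}; 7 states remain.
Start with accepting vs non-accepting: {q1,q3,q4,q6,q7,q8} | {q5}.
Split {q1,q3,q4,q6,q7,q8} by δ(·,b) → {q1,q6,q7} and {q3,q4,q8}.
The partition is now stable with 3 blocks: {q1,q6,q7} | {q5} | {q3,q4,q8}.
q5 and q6 end up in different blocks, so they are distinguishable. For instance, the string 'ε' is accepted from only q6.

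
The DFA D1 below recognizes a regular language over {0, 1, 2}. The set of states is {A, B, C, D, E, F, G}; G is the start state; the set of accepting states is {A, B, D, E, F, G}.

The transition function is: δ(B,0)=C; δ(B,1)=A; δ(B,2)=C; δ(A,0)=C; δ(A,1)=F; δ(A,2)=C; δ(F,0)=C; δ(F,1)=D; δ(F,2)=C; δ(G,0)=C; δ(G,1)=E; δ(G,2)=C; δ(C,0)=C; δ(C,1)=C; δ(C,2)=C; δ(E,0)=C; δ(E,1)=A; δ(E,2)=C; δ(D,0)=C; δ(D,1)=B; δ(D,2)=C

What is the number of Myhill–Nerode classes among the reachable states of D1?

2

Every state is reachable, so we keep all 7.
P0 = {A,B,D,E,F,G} | {C}.
Stable partition: {A,B,D,E,F,G} | {C} — 2 equivalence classes.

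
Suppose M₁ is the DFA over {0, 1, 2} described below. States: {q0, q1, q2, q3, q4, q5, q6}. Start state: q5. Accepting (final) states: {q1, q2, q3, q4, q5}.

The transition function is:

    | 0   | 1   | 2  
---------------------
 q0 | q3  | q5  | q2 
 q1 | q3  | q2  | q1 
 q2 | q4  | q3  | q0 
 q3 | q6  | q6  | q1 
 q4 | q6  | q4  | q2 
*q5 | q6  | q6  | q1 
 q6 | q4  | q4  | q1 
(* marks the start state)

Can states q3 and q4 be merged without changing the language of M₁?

No

Every state is reachable, so we keep all 7.
P0 = {q1,q2,q3,q4,q5} | {q0,q6}.
Split {q1,q2,q3,q4,q5} by δ(·,0) → {q3,q4,q5} and {q1,q2}.
On input 1, block {q3,q4,q5} splits into {q3,q5} and {q4}.
On input 0, block {q0,q6} splits into {q0} and {q6}.
Refine {q1,q2} on symbol 0: members go to different blocks, giving {q1} and {q2}.
Stable partition: {q3,q5} | {q0} | {q1} | {q4} | {q6} | {q2} — 6 equivalence classes.
q3 and q4 end up in different blocks, so they are distinguishable. For instance, the string '1' is accepted from only q4.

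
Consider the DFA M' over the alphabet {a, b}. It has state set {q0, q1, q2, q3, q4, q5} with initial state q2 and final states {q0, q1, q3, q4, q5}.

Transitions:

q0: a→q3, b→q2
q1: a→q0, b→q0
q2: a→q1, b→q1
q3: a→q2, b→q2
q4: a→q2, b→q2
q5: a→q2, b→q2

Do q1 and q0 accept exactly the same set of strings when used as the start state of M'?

No

Reachable states from the start: {q0,q1,q2,q3}. Unreachable: {q4,q5} — drop them.
Initial partition by acceptance: {q0,q1,q3} | {q2}.
On input a, block {q0,q1,q3} splits into {q0,q1} and {q3}.
On input a, block {q0,q1} splits into {q0} and {q1}.
No further refinement is possible. Final partition (4 blocks): {q0} | {q2} | {q3} | {q1}.
q1 and q0 end up in different blocks, so they are distinguishable. For instance, the string 'b' is accepted from only q1.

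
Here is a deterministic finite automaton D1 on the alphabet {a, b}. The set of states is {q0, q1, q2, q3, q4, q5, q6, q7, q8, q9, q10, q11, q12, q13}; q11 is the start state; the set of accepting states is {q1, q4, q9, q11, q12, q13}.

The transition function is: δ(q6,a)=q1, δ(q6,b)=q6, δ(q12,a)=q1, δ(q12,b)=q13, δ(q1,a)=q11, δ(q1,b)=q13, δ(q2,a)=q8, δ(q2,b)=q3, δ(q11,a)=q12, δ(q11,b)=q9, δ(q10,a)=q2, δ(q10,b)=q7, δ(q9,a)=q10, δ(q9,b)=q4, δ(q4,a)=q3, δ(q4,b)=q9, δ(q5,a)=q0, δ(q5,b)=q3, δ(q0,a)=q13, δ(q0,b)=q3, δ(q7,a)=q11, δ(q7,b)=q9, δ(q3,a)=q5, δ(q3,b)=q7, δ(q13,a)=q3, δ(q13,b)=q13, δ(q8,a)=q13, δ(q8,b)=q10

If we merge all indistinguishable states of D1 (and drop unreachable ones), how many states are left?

First remove the unreachable states {q6}; 13 states remain.
Initial partition by acceptance: {q1,q4,q9,q11,q12,q13} | {q0,q2,q3,q5,q7,q8,q10}.
Refine {q1,q4,q9,q11,q12,q13} on symbol a: members go to different blocks, giving {q1,q11,q12} and {q4,q9,q13}.
On input a, block {q0,q2,q3,q5,q7,q8,q10} splits into {q2,q3,q5,q10} and {q0,q8} and {q7}.
On input a, block {q2,q3,q5,q10} splits into {q2,q5} and {q3,q10}.
Stable partition: {q1,q11,q12} | {q2,q5} | {q4,q9,q13} | {q0,q8} | {q7} | {q3,q10} — 6 equivalence classes.

6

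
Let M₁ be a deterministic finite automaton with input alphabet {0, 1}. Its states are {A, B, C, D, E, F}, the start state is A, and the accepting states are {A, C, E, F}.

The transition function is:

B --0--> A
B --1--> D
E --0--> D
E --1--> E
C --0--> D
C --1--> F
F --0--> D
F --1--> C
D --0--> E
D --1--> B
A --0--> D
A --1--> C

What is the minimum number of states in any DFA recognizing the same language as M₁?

All states are reachable from the start state.
Start with accepting vs non-accepting: {A,C,E,F} | {B,D}.
The partition is now stable with 2 blocks: {A,C,E,F} | {B,D}.

2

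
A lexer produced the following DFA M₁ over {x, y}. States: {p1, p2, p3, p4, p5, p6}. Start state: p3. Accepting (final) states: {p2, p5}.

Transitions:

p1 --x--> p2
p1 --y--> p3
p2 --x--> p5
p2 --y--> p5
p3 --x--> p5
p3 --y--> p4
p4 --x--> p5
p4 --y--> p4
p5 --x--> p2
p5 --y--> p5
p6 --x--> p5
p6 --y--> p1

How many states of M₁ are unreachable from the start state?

Starting at p3 and following transitions, the reachable set is {p2, p3, p4, p5}. That leaves p1, p6 unreachable — 2 in total.

2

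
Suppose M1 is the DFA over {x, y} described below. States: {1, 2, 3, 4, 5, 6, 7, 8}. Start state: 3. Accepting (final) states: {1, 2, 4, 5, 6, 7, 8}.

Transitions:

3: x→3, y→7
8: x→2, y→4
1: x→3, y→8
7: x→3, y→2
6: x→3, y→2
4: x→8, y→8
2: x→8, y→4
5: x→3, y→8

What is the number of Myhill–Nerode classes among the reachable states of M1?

States {1,5,6} cannot be reached from the start state, so discard them.
Initial partition by acceptance: {2,4,7,8} | {3}.
Refine {2,4,7,8} on symbol x: members go to different blocks, giving {2,4,8} and {7}.
Stable partition: {2,4,8} | {3} | {7} — 3 equivalence classes.

3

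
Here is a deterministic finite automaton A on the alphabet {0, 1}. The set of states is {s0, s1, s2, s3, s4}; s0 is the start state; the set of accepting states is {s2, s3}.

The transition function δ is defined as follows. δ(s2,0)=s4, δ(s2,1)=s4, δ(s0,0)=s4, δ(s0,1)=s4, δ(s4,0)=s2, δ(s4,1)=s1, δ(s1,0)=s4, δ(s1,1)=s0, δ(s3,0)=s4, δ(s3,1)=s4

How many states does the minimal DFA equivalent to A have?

Reachable states from the start: {s0,s1,s2,s4}. Unreachable: {s3} — drop them.
Initial partition by acceptance: {s2} | {s0,s1,s4}.
Refine {s0,s1,s4} on symbol 0: members go to different blocks, giving {s0,s1} and {s4}.
On input 1, block {s0,s1} splits into {s0} and {s1}.
No further refinement is possible. Final partition (4 blocks): {s2} | {s0} | {s4} | {s1}.

4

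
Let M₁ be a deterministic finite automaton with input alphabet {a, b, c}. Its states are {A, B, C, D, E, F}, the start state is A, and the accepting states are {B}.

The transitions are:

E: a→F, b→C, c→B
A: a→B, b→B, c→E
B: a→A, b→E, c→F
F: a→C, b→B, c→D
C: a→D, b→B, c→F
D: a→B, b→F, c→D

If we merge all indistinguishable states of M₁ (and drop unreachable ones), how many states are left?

6

Start with accepting vs non-accepting: {B} | {A,C,D,E,F}.
On input a, block {A,C,D,E,F} splits into {C,E,F} and {A,D}.
On input a, block {C,E,F} splits into {E,F} and {C}.
Refine {E,F} on symbol a: members go to different blocks, giving {E} and {F}.
On input b, block {A,D} splits into {A} and {D}.
Stable partition: {B} | {E} | {A} | {C} | {F} | {D} — 6 equivalence classes.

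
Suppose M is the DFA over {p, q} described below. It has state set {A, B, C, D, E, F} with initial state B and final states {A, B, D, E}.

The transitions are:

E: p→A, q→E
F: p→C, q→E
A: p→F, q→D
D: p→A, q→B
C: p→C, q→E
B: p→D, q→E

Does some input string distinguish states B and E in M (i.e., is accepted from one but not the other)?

Yes

Initial partition by acceptance: {A,B,D,E} | {C,F}.
Split {A,B,D,E} by δ(·,p) → {B,D,E} and {A}.
Split {B,D,E} by δ(·,p) → {D,E} and {B}.
On input q, block {D,E} splits into {D} and {E}.
No further refinement is possible. Final partition (5 blocks): {D} | {C,F} | {A} | {B} | {E}.
B and E end up in different blocks, so they are distinguishable. For instance, the string 'pp' is accepted from only B.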